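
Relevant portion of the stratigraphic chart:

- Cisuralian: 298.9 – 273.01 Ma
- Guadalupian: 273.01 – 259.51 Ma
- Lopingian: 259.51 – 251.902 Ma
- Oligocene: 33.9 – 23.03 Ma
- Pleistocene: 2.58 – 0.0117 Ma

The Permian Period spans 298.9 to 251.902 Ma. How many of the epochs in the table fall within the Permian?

Epochs inside 298.9–251.902 Ma: Cisuralian, Guadalupian, Lopingian — 3 in total.

3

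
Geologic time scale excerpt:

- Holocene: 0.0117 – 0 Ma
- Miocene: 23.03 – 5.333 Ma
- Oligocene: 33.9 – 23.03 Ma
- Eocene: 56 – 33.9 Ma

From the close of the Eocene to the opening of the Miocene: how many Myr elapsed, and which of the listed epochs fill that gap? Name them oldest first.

The Eocene closes at 33.9 Ma and the Miocene opens at 23.03 Ma, so the interval is 33.9 − 23.03 = 10.87 Myr.
An epoch fits inside if it starts at or after 33.9 Ma and ends at or before 23.03 Ma; oldest first that gives Oligocene.

10.87 million years; Oligocene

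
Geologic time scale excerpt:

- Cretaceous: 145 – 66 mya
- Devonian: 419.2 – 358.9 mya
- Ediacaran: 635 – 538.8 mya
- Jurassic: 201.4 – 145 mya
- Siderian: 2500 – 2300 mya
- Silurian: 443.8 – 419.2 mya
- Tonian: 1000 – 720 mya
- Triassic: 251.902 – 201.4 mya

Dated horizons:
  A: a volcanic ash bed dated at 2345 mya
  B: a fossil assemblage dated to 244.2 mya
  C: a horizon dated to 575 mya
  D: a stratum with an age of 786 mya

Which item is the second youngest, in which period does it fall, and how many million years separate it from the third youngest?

C, in the Ediacaran; 211 million years to D

Smaller Ma means younger, so youngest first: B 244.2 < C 575 < D 786 < A 2345.
Counting 2 along gives C (575 Ma); the excerpt puts that inside the Ediacaran, 635–538.8 Ma.
Next in line is D (786 Ma), and 786 − 575 = 211 Myr.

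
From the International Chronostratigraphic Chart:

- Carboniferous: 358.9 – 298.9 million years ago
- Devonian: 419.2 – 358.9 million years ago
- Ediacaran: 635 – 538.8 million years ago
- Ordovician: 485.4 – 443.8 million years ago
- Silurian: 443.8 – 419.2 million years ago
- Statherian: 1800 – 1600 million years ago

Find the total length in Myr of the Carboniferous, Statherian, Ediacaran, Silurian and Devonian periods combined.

441.1 million years

Each duration: Carboniferous = 60; Statherian = 200; Ediacaran = 96.2; Silurian = 24.6; Devonian = 60.3.
Sum: 60 + 200 + 96.2 + 24.6 + 60.3 = 441.1 Myr.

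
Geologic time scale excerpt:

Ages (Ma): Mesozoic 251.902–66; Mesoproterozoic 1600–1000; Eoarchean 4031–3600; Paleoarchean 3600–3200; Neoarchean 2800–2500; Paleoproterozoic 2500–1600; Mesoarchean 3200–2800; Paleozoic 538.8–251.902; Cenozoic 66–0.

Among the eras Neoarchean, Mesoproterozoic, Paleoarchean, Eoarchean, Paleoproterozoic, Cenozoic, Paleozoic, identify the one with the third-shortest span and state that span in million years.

Neoarchean, 300 million years

Durations: Neoarchean 300; Mesoproterozoic 600; Paleoarchean 400; Eoarchean 431; Paleoproterozoic 900; Cenozoic 66; Paleozoic 286.898 Myr.
Sorted shortest-first: Cenozoic (66), Paleozoic (286.898), Neoarchean (300), Paleoarchean (400), Eoarchean (431), Mesoproterozoic (600), Paleoproterozoic (900).
The third shortest is Neoarchean at 300 Myr.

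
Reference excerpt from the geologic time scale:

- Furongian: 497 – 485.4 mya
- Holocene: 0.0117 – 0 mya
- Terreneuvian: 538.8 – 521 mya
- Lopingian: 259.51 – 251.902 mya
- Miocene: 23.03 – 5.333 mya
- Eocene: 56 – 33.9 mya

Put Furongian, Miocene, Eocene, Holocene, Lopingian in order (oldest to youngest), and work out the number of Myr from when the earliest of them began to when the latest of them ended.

Furongian, Lopingian, Eocene, Miocene, Holocene; total span 497 Myr

From the excerpt: Furongian 497–485.4; Miocene 23.03–5.333; Eocene 56–33.9; Holocene 0.0117–0; Lopingian 259.51–251.902 (Ma).
Larger Ma is earlier, so the oldest is Furongian and the youngest is Holocene; oldest to youngest: Furongian, Lopingian, Eocene, Miocene, Holocene.
Oldest start 497 minus youngest end 0 gives 497 Myr overall.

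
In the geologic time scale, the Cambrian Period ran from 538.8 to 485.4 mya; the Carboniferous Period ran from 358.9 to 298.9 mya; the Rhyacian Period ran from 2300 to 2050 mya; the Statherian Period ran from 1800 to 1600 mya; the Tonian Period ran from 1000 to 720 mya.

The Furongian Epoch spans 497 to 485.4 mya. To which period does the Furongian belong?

The Furongian (497–485.4 Ma) lies entirely within 538.8–485.4 Ma, the Cambrian Period.

Cambrian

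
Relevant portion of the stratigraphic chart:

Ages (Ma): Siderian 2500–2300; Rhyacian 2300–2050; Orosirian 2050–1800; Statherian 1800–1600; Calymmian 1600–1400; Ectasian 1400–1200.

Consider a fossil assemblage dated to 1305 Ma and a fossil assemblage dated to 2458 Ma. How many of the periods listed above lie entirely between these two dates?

The older date is 2458 Ma and the younger is 1305 Ma.
Periods with start < 2458 and end > 1305 Ma: Rhyacian (2300–2050), Orosirian (2050–1800), Statherian (1800–1600), Calymmian (1600–1400).
That is 4 complete periods.

4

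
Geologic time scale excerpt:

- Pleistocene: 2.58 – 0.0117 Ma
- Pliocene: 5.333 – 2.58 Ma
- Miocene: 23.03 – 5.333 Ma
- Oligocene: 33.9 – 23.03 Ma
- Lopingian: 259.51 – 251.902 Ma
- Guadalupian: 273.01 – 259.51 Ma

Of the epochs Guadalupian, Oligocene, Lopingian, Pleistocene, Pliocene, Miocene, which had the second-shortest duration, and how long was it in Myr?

Pliocene, 2.753 million years

Start − end for each: Guadalupian 273.01 − 259.51 = 13.5; Oligocene 33.9 − 23.03 = 10.87; Lopingian 259.51 − 251.902 = 7.608; Pleistocene 2.58 − 0.0117 = 2.5683; Pliocene 5.333 − 2.58 = 2.753; Miocene 23.03 − 5.333 = 17.697.
Ranking these from shortest: Pleistocene < Pliocene < Lopingian < Oligocene < Guadalupian < Miocene.
Position 2 in that ranking is Pliocene, which lasted 2.753 Myr.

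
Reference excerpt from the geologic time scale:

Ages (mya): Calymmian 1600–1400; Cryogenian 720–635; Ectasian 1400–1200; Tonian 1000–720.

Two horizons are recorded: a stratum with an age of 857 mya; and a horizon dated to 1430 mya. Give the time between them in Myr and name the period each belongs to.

573 million years apart; the first in the Tonian, the second in the Calymmian

Elapsed time: 1430 − 857 = 573 Myr.
857 Ma lies within 1000–720 Ma: Tonian.
1430 Ma lies within 1600–1400 Ma: Calymmian.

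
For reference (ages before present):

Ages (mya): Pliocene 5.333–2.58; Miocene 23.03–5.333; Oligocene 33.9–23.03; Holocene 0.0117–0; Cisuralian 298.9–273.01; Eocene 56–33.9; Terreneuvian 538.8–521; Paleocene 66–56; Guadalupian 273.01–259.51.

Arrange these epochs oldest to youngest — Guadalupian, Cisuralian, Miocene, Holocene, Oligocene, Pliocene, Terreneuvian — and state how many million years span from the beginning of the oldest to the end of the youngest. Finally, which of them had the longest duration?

From the excerpt: Guadalupian 273.01–259.51; Cisuralian 298.9–273.01; Miocene 23.03–5.333; Holocene 0.0117–0; Oligocene 33.9–23.03; Pliocene 5.333–2.58; Terreneuvian 538.8–521 (Ma).
Larger Ma is earlier, so the oldest is Terreneuvian and the youngest is Holocene; oldest to youngest: Terreneuvian, Cisuralian, Guadalupian, Oligocene, Miocene, Pliocene, Holocene.
Oldest start 538.8 minus youngest end 0 gives 538.8 Myr overall.
Individual lengths (start − end): Pliocene 2.753; Holocene 0.0117; Guadalupian 13.5; Terreneuvian 17.8; Miocene 17.697; Cisuralian 25.89; Oligocene 10.87. The largest is Cisuralian at 25.89 Myr.

Terreneuvian → Cisuralian → Guadalupian → Oligocene → Miocene → Pliocene → Holocene; total span 538.8 Myr; longest is Cisuralian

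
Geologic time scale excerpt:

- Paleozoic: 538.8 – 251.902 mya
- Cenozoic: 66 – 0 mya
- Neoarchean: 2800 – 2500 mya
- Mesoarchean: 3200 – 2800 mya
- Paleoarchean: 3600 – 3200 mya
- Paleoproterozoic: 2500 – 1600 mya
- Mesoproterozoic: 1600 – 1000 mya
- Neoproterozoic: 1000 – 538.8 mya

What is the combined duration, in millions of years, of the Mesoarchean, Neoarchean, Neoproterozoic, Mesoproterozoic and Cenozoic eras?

1827.2 million years

Duration is start − end for each: (3200 − 2800) + (2800 − 2500) + (1000 − 538.8) + (1600 − 1000) + (66 − 0).
That is 400 + 300 + 461.2 + 600 + 66, which totals 1827.2 million years.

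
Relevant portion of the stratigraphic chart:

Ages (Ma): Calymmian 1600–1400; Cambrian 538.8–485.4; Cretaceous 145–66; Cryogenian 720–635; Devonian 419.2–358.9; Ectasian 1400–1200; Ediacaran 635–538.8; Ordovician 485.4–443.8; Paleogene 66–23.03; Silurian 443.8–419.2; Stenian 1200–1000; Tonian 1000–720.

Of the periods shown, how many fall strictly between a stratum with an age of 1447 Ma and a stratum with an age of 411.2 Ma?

1447 Ma sits inside the Calymmian (1600–1400) and 411.2 Ma inside the Devonian (419.2–358.9); neither of those is wholly between the two dates.
The listed periods lying completely between them are Ectasian, Stenian, Tonian, Cryogenian, Ediacaran, Cambrian, Ordovician, Silurian — 8 in all.

8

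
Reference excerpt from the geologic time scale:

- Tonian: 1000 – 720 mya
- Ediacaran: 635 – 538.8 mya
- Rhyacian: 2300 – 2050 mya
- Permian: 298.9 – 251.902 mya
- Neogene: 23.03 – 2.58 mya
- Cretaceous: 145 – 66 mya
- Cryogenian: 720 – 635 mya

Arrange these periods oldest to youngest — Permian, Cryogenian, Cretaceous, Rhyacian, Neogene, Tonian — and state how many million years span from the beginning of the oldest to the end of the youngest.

Rhyacian → Tonian → Cryogenian → Permian → Cretaceous → Neogene; total span 2297.42 Myr

Start ages (Ma): Rhyacian 2300, Tonian 1000, Cryogenian 720, Permian 298.9, Cretaceous 145, Neogene 23.03.
Ordered oldest to youngest: Rhyacian, Tonian, Cryogenian, Permian, Cretaceous, Neogene.
Span = 2300 − 2.58 = 2297.42 Myr.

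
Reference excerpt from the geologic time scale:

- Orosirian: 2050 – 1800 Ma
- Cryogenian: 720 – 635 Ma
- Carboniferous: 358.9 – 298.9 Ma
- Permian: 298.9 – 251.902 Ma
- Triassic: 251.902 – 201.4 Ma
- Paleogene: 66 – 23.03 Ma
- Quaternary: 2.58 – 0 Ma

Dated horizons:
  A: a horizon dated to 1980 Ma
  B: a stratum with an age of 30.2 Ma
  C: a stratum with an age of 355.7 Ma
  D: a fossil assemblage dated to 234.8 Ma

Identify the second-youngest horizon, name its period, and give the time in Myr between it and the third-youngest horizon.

Sorted youngest-first by Ma: B (30.2), D (234.8), C (355.7), A (1980).
The second youngest is D at 234.8 Ma, which lies in 251.902–201.4 Ma: the Triassic.
The third youngest is C at 355.7 Ma; separation = |234.8 − 355.7| = 120.9 Myr.

D, in the Triassic; 120.9 million years to C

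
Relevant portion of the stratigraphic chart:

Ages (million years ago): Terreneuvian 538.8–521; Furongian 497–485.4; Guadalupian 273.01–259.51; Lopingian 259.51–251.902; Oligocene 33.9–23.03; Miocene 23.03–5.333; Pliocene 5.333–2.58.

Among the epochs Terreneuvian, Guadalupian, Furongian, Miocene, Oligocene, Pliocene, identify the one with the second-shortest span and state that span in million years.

Durations: Terreneuvian 17.8; Guadalupian 13.5; Furongian 11.6; Miocene 17.697; Oligocene 10.87; Pliocene 2.753 Myr.
Sorted shortest-first: Pliocene (2.753), Oligocene (10.87), Furongian (11.6), Guadalupian (13.5), Miocene (17.697), Terreneuvian (17.8).
The second shortest is Oligocene at 10.87 Myr.

Oligocene, 10.87 million years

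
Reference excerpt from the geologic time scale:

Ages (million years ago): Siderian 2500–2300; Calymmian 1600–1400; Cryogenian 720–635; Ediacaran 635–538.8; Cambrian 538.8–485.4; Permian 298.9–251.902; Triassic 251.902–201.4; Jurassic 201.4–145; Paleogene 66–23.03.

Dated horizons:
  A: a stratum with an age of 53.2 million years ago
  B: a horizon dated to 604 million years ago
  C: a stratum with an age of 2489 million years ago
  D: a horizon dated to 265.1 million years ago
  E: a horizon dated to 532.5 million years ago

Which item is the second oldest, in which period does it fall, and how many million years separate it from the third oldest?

B, in the Ediacaran; 71.5 million years to E

Larger Ma means older, so oldest first: C 2489 > B 604 > E 532.5 > D 265.1 > A 53.2.
Counting 2 along gives B (604 Ma); the excerpt puts that inside the Ediacaran, 635–538.8 Ma.
Next in line is E (532.5 Ma), and 604 − 532.5 = 71.5 Myr.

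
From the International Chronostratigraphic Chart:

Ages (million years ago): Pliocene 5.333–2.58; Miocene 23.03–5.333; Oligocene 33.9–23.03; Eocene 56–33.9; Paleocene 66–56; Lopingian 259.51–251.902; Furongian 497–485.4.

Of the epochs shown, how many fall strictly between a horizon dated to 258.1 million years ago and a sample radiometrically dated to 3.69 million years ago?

The older date is 258.1 Ma and the younger is 3.69 Ma.
Epochs with start < 258.1 and end > 3.69 Ma: Paleocene (66–56), Eocene (56–33.9), Oligocene (33.9–23.03), Miocene (23.03–5.333).
That is 4 complete epochs.

4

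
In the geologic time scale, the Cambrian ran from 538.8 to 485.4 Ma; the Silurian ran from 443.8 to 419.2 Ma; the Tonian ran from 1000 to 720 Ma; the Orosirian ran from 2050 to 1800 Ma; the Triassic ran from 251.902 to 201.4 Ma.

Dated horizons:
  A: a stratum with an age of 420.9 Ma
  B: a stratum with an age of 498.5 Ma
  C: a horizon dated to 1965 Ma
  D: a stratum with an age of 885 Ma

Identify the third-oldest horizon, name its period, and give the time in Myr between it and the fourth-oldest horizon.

Larger Ma means older, so oldest first: C 1965 > D 885 > B 498.5 > A 420.9.
Counting 3 along gives B (498.5 Ma); the excerpt puts that inside the Cambrian, 538.8–485.4 Ma.
Next in line is A (420.9 Ma), and 498.5 − 420.9 = 77.6 Myr.

B, in the Cambrian; 77.6 million years to A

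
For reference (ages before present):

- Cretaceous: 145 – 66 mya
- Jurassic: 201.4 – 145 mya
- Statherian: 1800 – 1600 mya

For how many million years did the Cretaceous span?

79 million years

145 − 66 = 79 million years.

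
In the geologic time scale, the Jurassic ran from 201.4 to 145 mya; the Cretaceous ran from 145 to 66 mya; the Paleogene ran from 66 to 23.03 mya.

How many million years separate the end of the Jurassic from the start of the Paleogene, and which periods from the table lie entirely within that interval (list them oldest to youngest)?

79 million years; Cretaceous

The Jurassic closes at 145 Ma and the Paleogene opens at 66 Ma, so the interval is 145 − 66 = 79 Myr.
A period fits inside if it starts at or after 145 Ma and ends at or before 66 Ma; oldest first that gives Cretaceous.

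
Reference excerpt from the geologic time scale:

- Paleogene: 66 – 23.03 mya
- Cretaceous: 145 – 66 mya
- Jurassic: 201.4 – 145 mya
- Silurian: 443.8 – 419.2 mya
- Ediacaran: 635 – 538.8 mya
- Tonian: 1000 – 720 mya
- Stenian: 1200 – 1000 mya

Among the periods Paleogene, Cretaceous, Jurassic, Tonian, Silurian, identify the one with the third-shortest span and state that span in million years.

Start − end for each: Paleogene 66 − 23.03 = 42.97; Cretaceous 145 − 66 = 79; Jurassic 201.4 − 145 = 56.4; Tonian 1000 − 720 = 280; Silurian 443.8 − 419.2 = 24.6.
Ranking these from shortest: Silurian < Paleogene < Jurassic < Cretaceous < Tonian.
Position 3 in that ranking is Jurassic, which lasted 56.4 Myr.

Jurassic, 56.4 million years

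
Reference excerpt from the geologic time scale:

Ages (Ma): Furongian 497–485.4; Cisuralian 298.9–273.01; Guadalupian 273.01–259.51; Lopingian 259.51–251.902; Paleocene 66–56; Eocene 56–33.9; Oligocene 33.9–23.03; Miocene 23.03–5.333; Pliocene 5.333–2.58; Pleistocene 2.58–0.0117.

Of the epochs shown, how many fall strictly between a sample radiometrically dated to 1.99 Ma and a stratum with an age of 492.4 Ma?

492.4 Ma sits inside the Furongian (497–485.4) and 1.99 Ma inside the Pleistocene (2.58–0.0117); neither of those is wholly between the two dates.
The listed epochs lying completely between them are Cisuralian, Guadalupian, Lopingian, Paleocene, Eocene, Oligocene, Miocene, Pliocene — 8 in all.

8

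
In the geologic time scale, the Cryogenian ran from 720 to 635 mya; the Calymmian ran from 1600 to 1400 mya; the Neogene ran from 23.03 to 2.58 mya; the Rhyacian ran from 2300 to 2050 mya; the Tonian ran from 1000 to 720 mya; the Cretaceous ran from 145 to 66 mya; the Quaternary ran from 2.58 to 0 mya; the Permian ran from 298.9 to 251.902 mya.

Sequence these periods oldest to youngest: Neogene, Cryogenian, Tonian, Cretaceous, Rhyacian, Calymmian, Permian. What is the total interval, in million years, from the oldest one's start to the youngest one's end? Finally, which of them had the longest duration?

Rhyacian → Calymmian → Tonian → Cryogenian → Permian → Cretaceous → Neogene; total span 2297.42 Myr; longest is Tonian

From the excerpt: Neogene 23.03–2.58; Cryogenian 720–635; Tonian 1000–720; Cretaceous 145–66; Rhyacian 2300–2050; Calymmian 1600–1400; Permian 298.9–251.902 (Ma).
Larger Ma is earlier, so the oldest is Rhyacian and the youngest is Neogene; oldest to youngest: Rhyacian, Calymmian, Tonian, Cryogenian, Permian, Cretaceous, Neogene.
Oldest start 2300 minus youngest end 2.58 gives 2297.42 Myr overall.
Individual lengths (start − end): Cretaceous 79; Permian 46.998; Cryogenian 85; Rhyacian 250; Neogene 20.45; Calymmian 200; Tonian 280. The largest is Tonian at 280 Myr.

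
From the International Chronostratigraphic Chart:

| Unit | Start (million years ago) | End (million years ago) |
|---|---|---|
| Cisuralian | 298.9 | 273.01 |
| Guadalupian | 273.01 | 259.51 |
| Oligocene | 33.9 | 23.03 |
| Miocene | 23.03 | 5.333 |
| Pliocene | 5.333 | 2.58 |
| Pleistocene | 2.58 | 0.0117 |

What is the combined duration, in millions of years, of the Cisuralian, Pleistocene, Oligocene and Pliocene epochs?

42.0813 million years

Duration is start − end for each: (298.9 − 273.01) + (2.58 − 0.0117) + (33.9 − 23.03) + (5.333 − 2.58).
That is 25.89 + 2.5683 + 10.87 + 2.753, which totals 42.0813 million years.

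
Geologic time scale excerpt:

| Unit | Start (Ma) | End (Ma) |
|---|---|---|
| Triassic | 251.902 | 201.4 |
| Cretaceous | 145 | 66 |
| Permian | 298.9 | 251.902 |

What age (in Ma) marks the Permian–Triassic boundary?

251.902 Ma

The Permian ends and the Triassic begins at 251.902 Ma.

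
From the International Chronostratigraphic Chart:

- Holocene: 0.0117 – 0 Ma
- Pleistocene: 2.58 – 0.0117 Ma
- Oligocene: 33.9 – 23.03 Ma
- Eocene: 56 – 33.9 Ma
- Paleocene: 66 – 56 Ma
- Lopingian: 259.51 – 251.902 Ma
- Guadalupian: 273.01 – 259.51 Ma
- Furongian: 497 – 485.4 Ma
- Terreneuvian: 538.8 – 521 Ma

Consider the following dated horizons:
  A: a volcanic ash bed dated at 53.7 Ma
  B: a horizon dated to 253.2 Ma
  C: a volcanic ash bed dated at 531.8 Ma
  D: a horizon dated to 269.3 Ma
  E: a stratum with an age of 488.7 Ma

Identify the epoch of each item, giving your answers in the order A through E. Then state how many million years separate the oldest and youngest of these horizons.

A: 53.7 Ma lies in 56–33.9 Ma, so Eocene.
B: 253.2 Ma lies in 259.51–251.902 Ma, so Lopingian.
C: 531.8 Ma lies in 538.8–521 Ma, so Terreneuvian.
D: 269.3 Ma lies in 273.01–259.51 Ma, so Guadalupian.
E: 488.7 Ma lies in 497–485.4 Ma, so Furongian.
Oldest = 531.8 Ma, youngest = 53.7 Ma → span 478.1 Myr.

A — Eocene; B — Lopingian; C — Terreneuvian; D — Guadalupian; E — Furongian; span 478.1 million years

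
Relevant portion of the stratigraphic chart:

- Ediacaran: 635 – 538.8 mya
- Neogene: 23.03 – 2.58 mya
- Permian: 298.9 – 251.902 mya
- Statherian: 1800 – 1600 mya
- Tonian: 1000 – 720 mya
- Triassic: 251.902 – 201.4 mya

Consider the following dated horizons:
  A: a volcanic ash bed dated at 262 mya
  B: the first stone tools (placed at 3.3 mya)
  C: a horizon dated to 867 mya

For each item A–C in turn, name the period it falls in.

A — Permian; B — Neogene; C — Tonian

A: 262 Ma lies in 298.9–251.902 Ma, so Permian.
B: 3.3 Ma lies in 23.03–2.58 Ma, so Neogene.
C: 867 Ma lies in 1000–720 Ma, so Tonian.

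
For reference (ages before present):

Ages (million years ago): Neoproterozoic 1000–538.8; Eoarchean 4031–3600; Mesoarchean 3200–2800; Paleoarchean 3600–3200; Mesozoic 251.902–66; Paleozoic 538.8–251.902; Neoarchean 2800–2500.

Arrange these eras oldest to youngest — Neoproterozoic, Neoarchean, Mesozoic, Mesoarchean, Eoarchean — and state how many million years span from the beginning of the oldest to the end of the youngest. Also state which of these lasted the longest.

Start ages (Ma): Eoarchean 4031, Mesoarchean 3200, Neoarchean 2800, Neoproterozoic 1000, Mesozoic 251.902.
Ordered oldest to youngest: Eoarchean, Mesoarchean, Neoarchean, Neoproterozoic, Mesozoic.
Span = 4031 − 66 = 3965 Myr.
Durations: Mesozoic 185.902, Eoarchean 431, Mesoarchean 400, Neoarchean 300, Neoproterozoic 461.2 → longest is Neoproterozoic (461.2 Myr).

Eoarchean, Mesoarchean, Neoarchean, Neoproterozoic, Mesozoic; total span 3965 Myr; longest is Neoproterozoic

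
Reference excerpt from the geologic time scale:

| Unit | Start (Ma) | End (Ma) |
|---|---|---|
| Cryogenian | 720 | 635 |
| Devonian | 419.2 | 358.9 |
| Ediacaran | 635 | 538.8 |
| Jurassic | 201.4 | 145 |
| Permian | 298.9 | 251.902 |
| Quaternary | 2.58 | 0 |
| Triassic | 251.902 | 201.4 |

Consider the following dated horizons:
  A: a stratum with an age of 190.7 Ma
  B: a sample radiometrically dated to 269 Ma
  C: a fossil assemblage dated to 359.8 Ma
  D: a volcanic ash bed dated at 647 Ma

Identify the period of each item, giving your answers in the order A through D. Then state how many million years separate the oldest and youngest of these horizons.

A: 190.7 Ma lies in 201.4–145 Ma, so Jurassic.
B: 269 Ma lies in 298.9–251.902 Ma, so Permian.
C: 359.8 Ma lies in 419.2–358.9 Ma, so Devonian.
D: 647 Ma lies in 720–635 Ma, so Cryogenian.
Oldest = 647 Ma, youngest = 190.7 Ma → span 456.3 Myr.

A — Jurassic; B — Permian; C — Devonian; D — Cryogenian; span 456.3 million years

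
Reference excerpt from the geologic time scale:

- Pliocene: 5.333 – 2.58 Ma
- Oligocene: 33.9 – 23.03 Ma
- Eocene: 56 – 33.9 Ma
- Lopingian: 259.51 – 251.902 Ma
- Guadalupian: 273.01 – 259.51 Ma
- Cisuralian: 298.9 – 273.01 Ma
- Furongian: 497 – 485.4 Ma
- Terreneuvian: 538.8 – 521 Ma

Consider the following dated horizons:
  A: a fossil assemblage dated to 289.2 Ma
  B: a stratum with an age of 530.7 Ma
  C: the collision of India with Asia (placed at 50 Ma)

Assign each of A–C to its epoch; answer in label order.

A: 289.2 Ma lies in 298.9–273.01 Ma, so Cisuralian.
B: 530.7 Ma lies in 538.8–521 Ma, so Terreneuvian.
C: 50 Ma lies in 56–33.9 Ma, so Eocene.

A — Cisuralian; B — Terreneuvian; C — Eocene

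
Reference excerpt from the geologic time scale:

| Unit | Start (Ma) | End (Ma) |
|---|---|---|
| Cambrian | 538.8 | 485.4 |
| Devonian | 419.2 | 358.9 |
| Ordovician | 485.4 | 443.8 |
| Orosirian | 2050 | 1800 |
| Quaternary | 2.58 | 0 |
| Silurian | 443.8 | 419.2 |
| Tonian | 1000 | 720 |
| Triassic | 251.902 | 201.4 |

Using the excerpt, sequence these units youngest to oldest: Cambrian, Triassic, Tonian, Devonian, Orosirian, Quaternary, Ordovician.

Quaternary → Triassic → Devonian → Ordovician → Cambrian → Tonian → Orosirian

Read off each span (Ma): Cambrian 538.8–485.4; Triassic 251.902–201.4; Tonian 1000–720; Devonian 419.2–358.9; Orosirian 2050–1800; Quaternary 2.58–0; Ordovician 485.4–443.8.
Larger Ma is older, so oldest→youngest is Orosirian, Tonian, Cambrian, Ordovician, Devonian, Triassic, Quaternary; reverse it for youngest→oldest.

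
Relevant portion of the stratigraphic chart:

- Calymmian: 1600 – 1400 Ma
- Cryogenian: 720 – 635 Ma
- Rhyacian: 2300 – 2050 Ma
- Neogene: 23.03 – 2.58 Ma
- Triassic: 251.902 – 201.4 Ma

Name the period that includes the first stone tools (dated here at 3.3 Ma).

Neogene

3.3 Ma lies between 23.03 and 2.58 Ma, so it falls in the Neogene.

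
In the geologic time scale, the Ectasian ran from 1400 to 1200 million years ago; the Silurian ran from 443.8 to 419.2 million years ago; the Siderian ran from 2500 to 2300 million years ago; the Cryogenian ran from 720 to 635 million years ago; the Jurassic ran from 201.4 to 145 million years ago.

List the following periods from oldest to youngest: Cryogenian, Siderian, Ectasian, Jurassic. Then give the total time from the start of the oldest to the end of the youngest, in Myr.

Siderian → Ectasian → Cryogenian → Jurassic; total span 2355 Myr

From the excerpt: Cryogenian 720–635; Siderian 2500–2300; Ectasian 1400–1200; Jurassic 201.4–145 (Ma).
Larger Ma is earlier, so the oldest is Siderian and the youngest is Jurassic; oldest to youngest: Siderian, Ectasian, Cryogenian, Jurassic.
Oldest start 2500 minus youngest end 145 gives 2355 Myr overall.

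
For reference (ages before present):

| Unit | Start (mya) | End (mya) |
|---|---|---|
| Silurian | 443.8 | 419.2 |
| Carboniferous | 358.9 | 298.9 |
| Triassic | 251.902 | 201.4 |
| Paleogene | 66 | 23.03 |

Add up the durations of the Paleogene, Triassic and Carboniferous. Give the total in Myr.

Duration is start − end for each: (66 − 23.03) + (251.902 − 201.4) + (358.9 − 298.9).
That is 42.97 + 50.502 + 60, which totals 153.472 million years.

153.472 million years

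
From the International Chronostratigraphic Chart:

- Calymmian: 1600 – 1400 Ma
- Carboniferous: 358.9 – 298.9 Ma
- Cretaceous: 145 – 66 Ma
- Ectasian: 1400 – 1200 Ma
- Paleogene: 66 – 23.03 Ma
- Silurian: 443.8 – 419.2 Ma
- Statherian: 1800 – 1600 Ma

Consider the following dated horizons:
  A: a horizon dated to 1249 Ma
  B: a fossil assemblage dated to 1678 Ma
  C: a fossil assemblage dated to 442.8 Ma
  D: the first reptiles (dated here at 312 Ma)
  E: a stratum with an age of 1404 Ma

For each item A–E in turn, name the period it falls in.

A: 1249 Ma lies in 1400–1200 Ma, so Ectasian.
B: 1678 Ma lies in 1800–1600 Ma, so Statherian.
C: 442.8 Ma lies in 443.8–419.2 Ma, so Silurian.
D: 312 Ma lies in 358.9–298.9 Ma, so Carboniferous.
E: 1404 Ma lies in 1600–1400 Ma, so Calymmian.

A — Ectasian; B — Statherian; C — Silurian; D — Carboniferous; E — Calymmian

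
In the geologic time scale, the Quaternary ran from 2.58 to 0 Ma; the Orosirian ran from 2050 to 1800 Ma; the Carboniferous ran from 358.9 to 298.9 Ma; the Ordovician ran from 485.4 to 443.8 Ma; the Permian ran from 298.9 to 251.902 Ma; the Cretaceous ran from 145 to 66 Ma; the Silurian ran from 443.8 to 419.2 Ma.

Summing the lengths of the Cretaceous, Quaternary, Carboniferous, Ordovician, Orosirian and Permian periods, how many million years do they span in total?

Duration is start − end for each: (145 − 66) + (2.58 − 0) + (358.9 − 298.9) + (485.4 − 443.8) + (2050 − 1800) + (298.9 − 251.902).
That is 79 + 2.58 + 60 + 41.6 + 250 + 46.998, which totals 480.178 million years.

480.178 million years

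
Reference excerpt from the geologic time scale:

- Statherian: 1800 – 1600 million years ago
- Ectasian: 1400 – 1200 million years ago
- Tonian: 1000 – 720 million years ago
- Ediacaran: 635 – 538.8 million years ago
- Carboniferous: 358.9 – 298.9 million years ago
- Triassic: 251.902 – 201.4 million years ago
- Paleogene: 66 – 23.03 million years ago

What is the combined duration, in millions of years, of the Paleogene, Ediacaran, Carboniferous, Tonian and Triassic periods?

Duration is start − end for each: (66 − 23.03) + (635 − 538.8) + (358.9 − 298.9) + (1000 − 720) + (251.902 − 201.4).
That is 42.97 + 96.2 + 60 + 280 + 50.502, which totals 529.672 million years.

529.672 million years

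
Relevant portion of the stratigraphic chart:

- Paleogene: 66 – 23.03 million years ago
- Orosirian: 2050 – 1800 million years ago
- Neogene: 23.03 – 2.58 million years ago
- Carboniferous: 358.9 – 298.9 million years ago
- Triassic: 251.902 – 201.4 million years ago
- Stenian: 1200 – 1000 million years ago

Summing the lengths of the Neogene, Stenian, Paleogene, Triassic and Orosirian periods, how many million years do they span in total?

Duration is start − end for each: (23.03 − 2.58) + (1200 − 1000) + (66 − 23.03) + (251.902 − 201.4) + (2050 − 1800).
That is 20.45 + 200 + 42.97 + 50.502 + 250, which totals 563.922 million years.

563.922 million years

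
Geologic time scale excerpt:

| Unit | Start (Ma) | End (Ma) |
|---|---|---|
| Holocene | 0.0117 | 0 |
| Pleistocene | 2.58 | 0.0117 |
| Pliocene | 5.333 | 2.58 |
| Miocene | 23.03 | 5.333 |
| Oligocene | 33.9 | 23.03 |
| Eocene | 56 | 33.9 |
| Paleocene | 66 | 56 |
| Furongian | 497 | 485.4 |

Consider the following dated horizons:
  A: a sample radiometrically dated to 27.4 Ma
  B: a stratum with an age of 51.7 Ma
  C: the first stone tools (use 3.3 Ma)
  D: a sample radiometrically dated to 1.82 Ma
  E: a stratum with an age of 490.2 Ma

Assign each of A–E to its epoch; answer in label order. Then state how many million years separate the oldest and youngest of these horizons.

A: 27.4 Ma lies in 33.9–23.03 Ma, so Oligocene.
B: 51.7 Ma lies in 56–33.9 Ma, so Eocene.
C: 3.3 Ma lies in 5.333–2.58 Ma, so Pliocene.
D: 1.82 Ma lies in 2.58–0.0117 Ma, so Pleistocene.
E: 490.2 Ma lies in 497–485.4 Ma, so Furongian.
Oldest = 490.2 Ma, youngest = 1.82 Ma → span 488.38 Myr.

A — Oligocene; B — Eocene; C — Pliocene; D — Pleistocene; E — Furongian; span 488.38 million years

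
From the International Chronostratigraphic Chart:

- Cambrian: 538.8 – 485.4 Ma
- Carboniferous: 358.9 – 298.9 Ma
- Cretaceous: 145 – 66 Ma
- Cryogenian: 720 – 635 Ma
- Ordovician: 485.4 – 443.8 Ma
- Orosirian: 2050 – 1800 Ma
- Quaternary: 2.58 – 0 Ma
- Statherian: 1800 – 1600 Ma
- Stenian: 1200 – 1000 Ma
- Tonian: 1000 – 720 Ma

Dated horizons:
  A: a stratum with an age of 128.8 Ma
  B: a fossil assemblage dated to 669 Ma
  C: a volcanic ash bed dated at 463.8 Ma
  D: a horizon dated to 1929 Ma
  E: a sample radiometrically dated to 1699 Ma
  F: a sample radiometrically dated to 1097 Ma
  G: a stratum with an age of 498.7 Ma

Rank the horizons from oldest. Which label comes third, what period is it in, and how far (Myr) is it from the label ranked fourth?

Larger Ma means older, so oldest first: D 1929 > E 1699 > F 1097 > B 669 > G 498.7 > C 463.8 > A 128.8.
Counting 3 along gives F (1097 Ma); the excerpt puts that inside the Stenian, 1200–1000 Ma.
Next in line is B (669 Ma), and 1097 − 669 = 428 Myr.

F, in the Stenian; 428 million years to B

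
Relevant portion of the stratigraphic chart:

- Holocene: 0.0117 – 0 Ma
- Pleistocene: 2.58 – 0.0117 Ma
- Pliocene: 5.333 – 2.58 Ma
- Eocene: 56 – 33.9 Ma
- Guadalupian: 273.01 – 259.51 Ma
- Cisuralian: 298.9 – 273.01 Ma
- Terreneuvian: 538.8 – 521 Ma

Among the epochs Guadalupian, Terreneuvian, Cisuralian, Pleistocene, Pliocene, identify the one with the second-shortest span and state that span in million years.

Pliocene, 2.753 million years

Start − end for each: Guadalupian 273.01 − 259.51 = 13.5; Terreneuvian 538.8 − 521 = 17.8; Cisuralian 298.9 − 273.01 = 25.89; Pleistocene 2.58 − 0.0117 = 2.5683; Pliocene 5.333 − 2.58 = 2.753.
Ranking these from shortest: Pleistocene < Pliocene < Guadalupian < Terreneuvian < Cisuralian.
Position 2 in that ranking is Pliocene, which lasted 2.753 Myr.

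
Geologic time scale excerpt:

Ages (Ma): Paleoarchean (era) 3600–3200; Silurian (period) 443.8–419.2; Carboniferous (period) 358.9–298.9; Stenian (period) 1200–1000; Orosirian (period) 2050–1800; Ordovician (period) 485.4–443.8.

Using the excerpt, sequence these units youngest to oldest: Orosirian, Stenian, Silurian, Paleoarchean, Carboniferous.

Carboniferous → Silurian → Stenian → Orosirian → Paleoarchean

The oldest of these is Paleoarchean (starts 3600 Ma) and the youngest is Carboniferous (ends 298.9 Ma).
In between, by decreasing start age: Orosirian (2050), Stenian (1200), Silurian (443.8).
Listing youngest first means reversing that sequence.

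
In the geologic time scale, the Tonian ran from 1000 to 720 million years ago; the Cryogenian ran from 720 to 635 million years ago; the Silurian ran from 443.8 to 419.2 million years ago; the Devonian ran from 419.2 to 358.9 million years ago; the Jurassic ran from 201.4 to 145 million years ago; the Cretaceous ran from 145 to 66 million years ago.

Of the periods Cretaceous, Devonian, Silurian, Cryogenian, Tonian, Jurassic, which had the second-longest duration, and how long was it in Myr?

Cryogenian, 85 million years

Start − end for each: Cretaceous 145 − 66 = 79; Devonian 419.2 − 358.9 = 60.3; Silurian 443.8 − 419.2 = 24.6; Cryogenian 720 − 635 = 85; Tonian 1000 − 720 = 280; Jurassic 201.4 − 145 = 56.4.
Ranking these from longest: Tonian > Cryogenian > Cretaceous > Devonian > Jurassic > Silurian.
Position 2 in that ranking is Cryogenian, which lasted 85 Myr.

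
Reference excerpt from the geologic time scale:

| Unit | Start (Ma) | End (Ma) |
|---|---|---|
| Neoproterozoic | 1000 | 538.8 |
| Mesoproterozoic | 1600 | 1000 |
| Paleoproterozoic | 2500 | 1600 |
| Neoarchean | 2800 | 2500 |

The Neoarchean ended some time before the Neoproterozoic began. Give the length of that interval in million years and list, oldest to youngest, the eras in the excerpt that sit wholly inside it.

1500 million years; Paleoproterozoic, Mesoproterozoic

The Neoarchean closes at 2500 Ma and the Neoproterozoic opens at 1000 Ma, so the interval is 2500 − 1000 = 1500 Myr.
An era fits inside if it starts at or after 2500 Ma and ends at or before 1000 Ma; oldest first that gives Paleoproterozoic, Mesoproterozoic.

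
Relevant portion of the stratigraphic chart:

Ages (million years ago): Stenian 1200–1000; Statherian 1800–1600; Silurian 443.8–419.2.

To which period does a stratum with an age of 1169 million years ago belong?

1169 Ma lies between 1200 and 1000 Ma, so it falls in the Stenian.

Stenian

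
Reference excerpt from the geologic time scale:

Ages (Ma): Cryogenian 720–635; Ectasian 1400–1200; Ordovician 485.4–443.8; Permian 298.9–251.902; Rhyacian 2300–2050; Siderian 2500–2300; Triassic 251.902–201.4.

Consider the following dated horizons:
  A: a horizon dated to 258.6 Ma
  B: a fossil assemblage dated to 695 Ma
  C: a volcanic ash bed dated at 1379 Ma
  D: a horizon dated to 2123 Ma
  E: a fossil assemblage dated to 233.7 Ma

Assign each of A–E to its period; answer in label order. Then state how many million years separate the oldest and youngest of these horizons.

Match each age against the start–end ranges in the excerpt: A = 258.6 Ma → Permian (298.9–251.902); B = 695 Ma → Cryogenian (720–635); C = 1379 Ma → Ectasian (1400–1200); D = 2123 Ma → Rhyacian (2300–2050); E = 233.7 Ma → Triassic (251.902–201.4).
The largest age is 2123 Ma and the smallest is 233.7 Ma; their difference is 1889.3 Myr.

A — Permian; B — Cryogenian; C — Ectasian; D — Rhyacian; E — Triassic; span 1889.3 million years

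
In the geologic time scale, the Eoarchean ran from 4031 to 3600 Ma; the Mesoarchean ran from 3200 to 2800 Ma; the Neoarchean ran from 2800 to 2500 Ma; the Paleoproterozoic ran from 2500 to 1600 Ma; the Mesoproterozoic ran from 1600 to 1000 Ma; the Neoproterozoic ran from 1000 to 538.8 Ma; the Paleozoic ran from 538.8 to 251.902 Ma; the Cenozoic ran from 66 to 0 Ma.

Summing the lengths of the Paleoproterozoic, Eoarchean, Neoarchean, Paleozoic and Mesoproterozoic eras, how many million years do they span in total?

2517.898 million years

Duration is start − end for each: (2500 − 1600) + (4031 − 3600) + (2800 − 2500) + (538.8 − 251.902) + (1600 − 1000).
That is 900 + 431 + 300 + 286.898 + 600, which totals 2517.898 million years.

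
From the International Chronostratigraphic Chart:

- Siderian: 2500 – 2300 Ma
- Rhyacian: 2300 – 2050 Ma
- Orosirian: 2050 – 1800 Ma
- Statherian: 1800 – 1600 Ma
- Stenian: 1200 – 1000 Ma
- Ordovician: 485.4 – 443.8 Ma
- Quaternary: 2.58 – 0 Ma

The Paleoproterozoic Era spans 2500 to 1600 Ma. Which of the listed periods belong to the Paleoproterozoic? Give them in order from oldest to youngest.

Siderian, Rhyacian, Orosirian, Statherian

Periods with both bounds inside 2500–1600 Ma: Siderian (2500–2300), Rhyacian (2300–2050), Orosirian (2050–1800), Statherian (1800–1600).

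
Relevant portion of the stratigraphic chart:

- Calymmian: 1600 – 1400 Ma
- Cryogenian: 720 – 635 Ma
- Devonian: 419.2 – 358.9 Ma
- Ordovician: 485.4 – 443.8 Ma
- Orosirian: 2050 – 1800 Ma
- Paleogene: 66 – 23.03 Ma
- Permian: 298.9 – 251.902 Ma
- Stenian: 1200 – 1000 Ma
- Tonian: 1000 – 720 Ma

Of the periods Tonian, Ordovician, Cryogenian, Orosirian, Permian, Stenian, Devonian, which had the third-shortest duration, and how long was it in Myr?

Devonian, 60.3 million years

Durations: Tonian 280; Ordovician 41.6; Cryogenian 85; Orosirian 250; Permian 46.998; Stenian 200; Devonian 60.3 Myr.
Sorted shortest-first: Ordovician (41.6), Permian (46.998), Devonian (60.3), Cryogenian (85), Stenian (200), Orosirian (250), Tonian (280).
The third shortest is Devonian at 60.3 Myr.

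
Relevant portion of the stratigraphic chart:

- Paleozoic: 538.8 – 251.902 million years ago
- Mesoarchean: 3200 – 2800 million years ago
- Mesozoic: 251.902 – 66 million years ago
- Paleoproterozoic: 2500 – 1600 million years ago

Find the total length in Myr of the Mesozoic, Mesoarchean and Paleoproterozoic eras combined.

1485.902 million years

Duration is start − end for each: (251.902 − 66) + (3200 − 2800) + (2500 − 1600).
That is 185.902 + 400 + 900, which totals 1485.902 million years.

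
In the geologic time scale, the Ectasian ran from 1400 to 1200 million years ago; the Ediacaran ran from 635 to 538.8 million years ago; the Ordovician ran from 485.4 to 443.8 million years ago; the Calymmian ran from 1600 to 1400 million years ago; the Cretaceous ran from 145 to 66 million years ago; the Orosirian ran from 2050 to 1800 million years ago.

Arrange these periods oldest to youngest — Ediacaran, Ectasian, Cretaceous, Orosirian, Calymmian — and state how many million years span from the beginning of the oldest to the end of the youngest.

Start ages (Ma): Orosirian 2050, Calymmian 1600, Ectasian 1400, Ediacaran 635, Cretaceous 145.
Ordered oldest to youngest: Orosirian, Calymmian, Ectasian, Ediacaran, Cretaceous.
Span = 2050 − 66 = 1984 Myr.

Orosirian → Calymmian → Ectasian → Ediacaran → Cretaceous; total span 1984 Myr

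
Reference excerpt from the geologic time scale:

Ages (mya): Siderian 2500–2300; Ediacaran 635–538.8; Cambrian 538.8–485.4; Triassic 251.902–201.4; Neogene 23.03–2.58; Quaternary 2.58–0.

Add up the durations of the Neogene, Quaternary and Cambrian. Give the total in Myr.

76.43 million years

Each duration: Neogene = 20.45; Quaternary = 2.58; Cambrian = 53.4.
Sum: 20.45 + 2.58 + 53.4 = 76.43 Myr.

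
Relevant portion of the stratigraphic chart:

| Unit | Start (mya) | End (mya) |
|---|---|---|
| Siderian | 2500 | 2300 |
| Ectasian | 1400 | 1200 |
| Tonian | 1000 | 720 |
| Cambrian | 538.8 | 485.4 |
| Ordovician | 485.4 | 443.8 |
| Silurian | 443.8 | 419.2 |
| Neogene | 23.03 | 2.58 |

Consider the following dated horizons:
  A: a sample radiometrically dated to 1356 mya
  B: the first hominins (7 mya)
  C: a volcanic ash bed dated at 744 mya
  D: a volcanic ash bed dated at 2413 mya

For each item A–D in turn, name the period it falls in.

A — Ectasian; B — Neogene; C — Tonian; D — Siderian

Match each age against the start–end ranges in the excerpt: A = 1356 Ma → Ectasian (1400–1200); B = 7 Ma → Neogene (23.03–2.58); C = 744 Ma → Tonian (1000–720); D = 2413 Ma → Siderian (2500–2300).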